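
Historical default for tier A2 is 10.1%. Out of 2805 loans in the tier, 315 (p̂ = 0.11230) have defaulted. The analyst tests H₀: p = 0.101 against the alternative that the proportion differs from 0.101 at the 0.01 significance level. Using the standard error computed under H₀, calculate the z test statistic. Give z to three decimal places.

p̂ = 315/2805 = 0.11230.
Standard error under H₀: √(0.101×0.899/2805) = 0.00569.
z = (0.11230 − 0.101)/0.00569 = 0.01130/0.00569 = 1.986.
p-value = 2·P(Z > 1.986) ≈ 0.0470; since p > α = 0.01, fail to reject H₀.

z = 1.986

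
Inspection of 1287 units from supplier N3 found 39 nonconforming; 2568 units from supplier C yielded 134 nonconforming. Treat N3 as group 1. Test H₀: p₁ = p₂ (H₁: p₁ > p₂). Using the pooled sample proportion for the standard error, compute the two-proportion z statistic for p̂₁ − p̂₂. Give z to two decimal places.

p̂₁ = 39/1287 = 0.03030, p̂₂ = 134/2568 = 0.05218.
Pooled p̂ = (39+134)/(1287+2568) = 173/3855 = 0.04488.
SE = √(0.0428629 × 0.00116641) = 0.00707.
z = (0.03030 − 0.05218)/0.00707 = -0.02188/0.00707 = -3.09.
p-value = P(Z > -3.094) ≈ 0.9990.

z = -3.09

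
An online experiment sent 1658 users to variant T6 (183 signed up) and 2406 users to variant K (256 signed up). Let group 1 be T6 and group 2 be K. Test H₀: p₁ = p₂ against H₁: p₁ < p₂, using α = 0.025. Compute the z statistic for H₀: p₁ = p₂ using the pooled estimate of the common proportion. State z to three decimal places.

z = 0.401

p̂₁ = 183/1658 ≈ 0.11037, p̂₂ = 256/2406 ≈ 0.10640.
Pooled p̂ = (183+256)/(1658+2406) = 439/4064 = 0.10802.
SE = √(0.096353 × 0.00101876) = 0.00991.
z = (0.11037 − 0.10640)/0.00991 = 0.00397/0.00991 = 0.401.
p-value = P(Z < 0.401) ≈ 0.6558. With α = 0.025, fail to reject H₀.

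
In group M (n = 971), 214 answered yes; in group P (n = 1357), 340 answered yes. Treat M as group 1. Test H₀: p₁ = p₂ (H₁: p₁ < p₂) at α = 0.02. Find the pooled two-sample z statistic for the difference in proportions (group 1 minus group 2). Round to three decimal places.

p̂₁ = 214/971 = 0.22039, p̂₂ = 340/1357 = 0.25055.
Pooled p̂ = (214+340)/(971+1357) = 554/2328 = 0.23797.
SE = √(0.181342 × 0.00176679) = 0.01790.
z = (0.22039 − 0.25055)/0.01790 = -0.03016/0.01790 = -1.685.
p-value = P(Z < -1.685) ≈ 0.0460, so at α = 0.02 we fail to reject H₀.

z = -1.685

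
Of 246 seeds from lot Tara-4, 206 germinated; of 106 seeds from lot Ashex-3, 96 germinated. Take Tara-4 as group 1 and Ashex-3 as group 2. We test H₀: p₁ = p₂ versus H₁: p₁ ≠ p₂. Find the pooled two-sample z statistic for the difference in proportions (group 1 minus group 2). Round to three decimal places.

z = -1.683

p̂₁ = 206/246 = 0.83740, p̂₂ = 96/106 = 0.90566.
Pooled p̂ = (206+96)/(246+106) = 302/352 = 0.85795.
SE = √(p̂(1−p̂)(1/n₁+1/n₂)) = √(0.85795·0.14205·0.013499) = √(0.0016451) = 0.04056.
z = (0.83740 − 0.90566)/0.04056 = -0.06826/0.04056 = -1.683.
Two-sided p-value ≈ 2·Φ(−1.683) = 0.0924.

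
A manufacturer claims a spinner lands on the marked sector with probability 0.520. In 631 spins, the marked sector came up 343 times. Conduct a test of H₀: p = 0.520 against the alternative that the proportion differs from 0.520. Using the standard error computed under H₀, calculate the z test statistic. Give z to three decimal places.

p̂ = 343/631 = 0.54358.
Standard error under H₀: √(0.52×0.48/631) = 0.01989.
z = (0.54358 − 0.52)/0.01989 = 0.02358/0.01989 = 1.186.
p-value = 2·P(Z > 1.186) ≈ 0.2358.

z = 1.186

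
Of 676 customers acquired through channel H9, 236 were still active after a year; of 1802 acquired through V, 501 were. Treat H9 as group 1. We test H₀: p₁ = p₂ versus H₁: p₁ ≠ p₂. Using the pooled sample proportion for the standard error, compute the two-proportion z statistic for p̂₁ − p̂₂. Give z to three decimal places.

p̂₁ = 236/676 ≈ 0.34911, p̂₂ = 501/1802 ≈ 0.27802.
Pooled p̂ = (236+501)/(676+1802) = 737/2478 = 0.29742.
SE = √(p̂(1−p̂)(1/n₁+1/n₂)) = √(0.29742·0.70258·0.00203423) = √(0.000425073) = 0.02062.
z = (0.34911 − 0.27802)/0.02062 = 0.07109/0.02062 = 3.448.

z = 3.448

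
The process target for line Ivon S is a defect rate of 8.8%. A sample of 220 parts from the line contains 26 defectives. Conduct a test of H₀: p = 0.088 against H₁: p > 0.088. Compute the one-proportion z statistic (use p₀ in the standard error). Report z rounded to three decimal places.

p̂ = 26/220 = 0.11818.
SE = √(p₀(1−p₀)/n) = √(0.080256/220) = 0.01910.
z = (0.11818 − 0.088)/0.01910 = 0.03018/0.01910 = 1.580.
p-value = P(Z > 1.580) ≈ 0.0570.

z = 1.580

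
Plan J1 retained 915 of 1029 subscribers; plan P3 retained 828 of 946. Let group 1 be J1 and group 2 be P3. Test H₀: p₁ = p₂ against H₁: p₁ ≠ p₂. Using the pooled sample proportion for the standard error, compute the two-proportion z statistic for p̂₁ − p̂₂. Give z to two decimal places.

p̂₁ = 915/1029 ≈ 0.8892, p̂₂ = 828/946 ≈ 0.8753.
Pooled p̂ = (915+828)/(1029+946) = 1743/1975 = 0.8825.
SE = √(0.10367 × 0.0020289) = 0.0145.
z = (0.8892 − 0.8753)/0.0145 = 0.0139/0.0145 = 0.96.
Two-sided p-value ≈ 2·Φ(−0.962) = 0.3362.

z = 0.96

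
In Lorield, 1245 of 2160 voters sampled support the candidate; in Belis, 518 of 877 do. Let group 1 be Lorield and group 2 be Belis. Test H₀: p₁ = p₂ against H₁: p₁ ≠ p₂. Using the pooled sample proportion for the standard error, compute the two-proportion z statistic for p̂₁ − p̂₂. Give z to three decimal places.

p̂₁ = 1245/2160 = 0.57639, p̂₂ = 518/877 = 0.59065.
Pooled p̂ = (1245+518)/(2160+877) = 1763/3037 = 0.58051.
SE = √(0.243519 × 0.00160321) = 0.01976.
z = (0.57639 − 0.59065)/0.01976 = -0.01426/0.01976 = -0.722.
p-value = 2·P(Z > 0.722) ≈ 0.4704.

z = -0.722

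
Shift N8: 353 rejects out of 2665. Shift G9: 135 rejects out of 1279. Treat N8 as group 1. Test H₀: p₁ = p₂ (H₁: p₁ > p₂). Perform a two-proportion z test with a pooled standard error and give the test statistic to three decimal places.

z = 2.402

p̂₁ = 353/2665 = 0.132458, p̂₂ = 135/1279 = 0.105551.
Pooled p̂ = (353+135)/(2665+1279) = 488/3944 = 0.123732.
SE = √(0.108423 × 0.0011571) = 0.011201.
z = (0.132458 − 0.105551)/0.011201 = 0.026907/0.011201 = 2.402.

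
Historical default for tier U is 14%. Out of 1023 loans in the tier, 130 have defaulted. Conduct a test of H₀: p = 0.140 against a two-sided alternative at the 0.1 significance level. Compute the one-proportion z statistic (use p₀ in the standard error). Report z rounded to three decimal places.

p̂ = 130/1023 = 0.12708.
SE = √(p₀(1−p₀)/n) = √(0.1204/1023) = 0.01085.
z = (0.12708 − 0.14)/0.01085 = -0.01292/0.01085 = -1.191.
p-value = 2·P(Z > 1.191) ≈ 0.2336, so at α = 0.1 we fail to reject H₀.

z = -1.191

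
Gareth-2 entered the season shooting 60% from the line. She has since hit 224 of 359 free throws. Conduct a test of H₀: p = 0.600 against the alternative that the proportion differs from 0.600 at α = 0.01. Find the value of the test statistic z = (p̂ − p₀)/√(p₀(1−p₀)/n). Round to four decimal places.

p̂ = 224/359 ≈ 0.623955.
Standard error under H₀: √(0.6×0.4/359) = 0.025856.
z = (0.623955 − 0.6)/0.025856 = 0.023955/0.025856 = 0.9265.
Two-sided p-value ≈ 2·Φ(−0.927) = 0.3542; since p > α = 0.01, fail to reject H₀.

z = 0.9265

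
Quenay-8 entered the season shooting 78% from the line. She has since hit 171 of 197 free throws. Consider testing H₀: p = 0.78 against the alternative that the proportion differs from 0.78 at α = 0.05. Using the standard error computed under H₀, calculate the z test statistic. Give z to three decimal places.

z = 2.982

p̂ = 171/197 ≈ 0.868020.
SE = √(p₀(1−p₀)/n) = √(0.1716/197) = 0.029514.
z = (0.868020 − 0.78)/0.029514 = 0.088020/0.029514 = 2.982.
p-value = 2·P(Z > 2.982) ≈ 0.0029, so at α = 0.05 we reject H₀.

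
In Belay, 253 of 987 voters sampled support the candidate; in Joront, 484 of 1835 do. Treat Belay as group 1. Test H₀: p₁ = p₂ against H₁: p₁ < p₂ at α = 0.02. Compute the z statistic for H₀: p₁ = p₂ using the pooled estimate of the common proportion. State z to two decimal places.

z = -0.43

p̂₁ = 253/987 = 0.2563, p̂₂ = 484/1835 = 0.2638.
Pooled p̂ = (253+484)/(987+1835) = 737/2822 = 0.2612.
SE = √(p̂(1−p̂)(1/n₁+1/n₂)) = √(0.2612·0.7388·0.00155813) = √(0.000300651) = 0.0173.
z = (0.2563 − 0.2638)/0.0173 = -0.0075/0.0173 = -0.43.
p-value = P(Z < -0.428) ≈ 0.3342; since p > α = 0.02, fail to reject H₀.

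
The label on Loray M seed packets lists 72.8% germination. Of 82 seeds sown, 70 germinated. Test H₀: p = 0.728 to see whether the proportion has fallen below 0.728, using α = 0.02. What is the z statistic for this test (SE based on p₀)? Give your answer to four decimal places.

p̂ = 70/82 ≈ 0.853659.
Under H₀, SE = √(0.728·0.272/82) = √(0.00241483) = 0.049141.
z = (0.853659 − 0.728)/0.049141 = 0.125659/0.049141 = 2.5571.
p-value = P(Z < 2.557) ≈ 0.9947; since p > α = 0.02, fail to reject H₀.

z = 2.5571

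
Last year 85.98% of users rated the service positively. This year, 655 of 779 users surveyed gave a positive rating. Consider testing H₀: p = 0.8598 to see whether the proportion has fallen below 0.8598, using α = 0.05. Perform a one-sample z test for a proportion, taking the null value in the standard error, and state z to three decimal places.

p̂ = 655/779 = 0.84082.
SE = √(p₀(1−p₀)/n) = √(0.12054/779) = 0.01244.
z = (0.84082 − 0.8598)/0.01244 = -0.01898/0.01244 = -1.526.
p-value = P(Z < -1.526) ≈ 0.0635; since p > α = 0.05, fail to reject H₀.

z = -1.526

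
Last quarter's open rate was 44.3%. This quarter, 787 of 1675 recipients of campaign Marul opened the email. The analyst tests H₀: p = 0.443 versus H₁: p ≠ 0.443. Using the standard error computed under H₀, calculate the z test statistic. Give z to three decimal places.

p̂ = 787/1675 = 0.46985.
Under H₀, SE = √(0.443·0.557/1675) = √(0.000147314) = 0.01214.
z = (0.46985 − 0.443)/0.01214 = 0.02685/0.01214 = 2.212.
p-value = 2·P(Z > 2.212) ≈ 0.0269.

z = 2.212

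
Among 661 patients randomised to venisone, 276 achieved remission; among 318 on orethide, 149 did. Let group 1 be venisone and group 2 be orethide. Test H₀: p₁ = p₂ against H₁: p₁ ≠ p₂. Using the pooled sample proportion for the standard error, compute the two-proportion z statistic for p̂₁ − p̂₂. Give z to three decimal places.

p̂₁ = 276/661 ≈ 0.41755, p̂₂ = 149/318 ≈ 0.46855.
Pooled p̂ = (276+149)/(661+318) = 425/979 = 0.43412.
SE = √(p̂(1−p̂)(1/n₁+1/n₂)) = √(0.43412·0.56588·0.00465751) = √(0.00114416) = 0.03383.
z = (0.41755 − 0.46855)/0.03383 = -0.05100/0.03383 = -1.508.
Two-sided p-value ≈ 2·Φ(−1.508) = 0.1316.

z = -1.508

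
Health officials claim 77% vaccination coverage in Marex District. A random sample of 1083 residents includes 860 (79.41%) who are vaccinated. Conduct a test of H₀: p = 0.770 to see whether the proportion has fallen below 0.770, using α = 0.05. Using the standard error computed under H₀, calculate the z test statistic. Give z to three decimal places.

p̂ = 860/1083 = 0.79409.
Standard error under H₀: √(0.77×0.23/1083) = 0.01279.
z = (0.79409 − 0.77)/0.01279 = 0.02409/0.01279 = 1.884.
p-value = P(Z < 1.884) ≈ 0.9702; since p > α = 0.05, fail to reject H₀.

z = 1.884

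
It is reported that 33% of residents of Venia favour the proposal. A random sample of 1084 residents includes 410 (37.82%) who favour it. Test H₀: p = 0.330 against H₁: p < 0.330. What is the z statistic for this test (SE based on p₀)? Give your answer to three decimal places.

p̂ = 410/1084 ≈ 0.37823.
Under H₀, SE = √(0.33·0.67/1084) = √(0.000203967) = 0.01428.
z = (0.37823 − 0.33)/0.01428 = 0.04823/0.01428 = 3.377.
p-value = P(Z < 3.377) ≈ 0.9996.

z = 3.377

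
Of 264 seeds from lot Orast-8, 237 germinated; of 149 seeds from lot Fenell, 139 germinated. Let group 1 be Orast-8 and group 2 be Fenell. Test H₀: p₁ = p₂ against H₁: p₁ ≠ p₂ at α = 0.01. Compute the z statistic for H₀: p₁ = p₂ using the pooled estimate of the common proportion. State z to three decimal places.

z = -1.201

p̂₁ = 237/264 = 0.897727, p̂₂ = 139/149 = 0.932886.
Pooled p̂ = (237+139)/(264+149) = 376/413 = 0.910412.
SE = √(p̂(1−p̂)(1/n₁+1/n₂)) = √(0.910412·0.089588·0.0104993) = √(0.000856346) = 0.029263.
z = (0.897727 − 0.932886)/0.029263 = -0.035159/0.029263 = -1.201.
Two-sided p-value ≈ 2·Φ(−1.201) = 0.2296; since p > α = 0.01, fail to reject H₀.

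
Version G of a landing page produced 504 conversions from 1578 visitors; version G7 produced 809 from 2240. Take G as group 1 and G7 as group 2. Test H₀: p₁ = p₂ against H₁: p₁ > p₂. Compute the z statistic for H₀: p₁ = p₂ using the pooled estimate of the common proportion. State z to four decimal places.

z = -2.6756

p̂₁ = 504/1578 = 0.319392, p̂₂ = 809/2240 = 0.361161.
Pooled p̂ = (504+809)/(1578+2240) = 1313/3818 = 0.343897.
SE = √(p̂(1−p̂)(1/n₁+1/n₂)) = √(0.343897·0.656103·0.00108014) = √(0.000243715) = 0.015611.
z = (0.319392 − 0.361161)/0.015611 = -0.041769/0.015611 = -2.6756.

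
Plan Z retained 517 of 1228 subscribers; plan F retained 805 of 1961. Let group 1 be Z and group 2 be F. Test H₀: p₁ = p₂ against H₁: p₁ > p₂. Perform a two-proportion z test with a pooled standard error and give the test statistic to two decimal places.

p̂₁ = 517/1228 = 0.4210, p̂₂ = 805/1961 = 0.4105.
Pooled p̂ = (517+805)/(1228+1961) = 1322/3189 = 0.4146.
SE = √(p̂(1−p̂)(1/n₁+1/n₂)) = √(0.4146·0.5854·0.00132428) = √(0.0003214) = 0.0179.
z = (0.4210 − 0.4105)/0.0179 = 0.0105/0.0179 = 0.59.
p-value = P(Z > 0.586) ≈ 0.2790.

z = 0.59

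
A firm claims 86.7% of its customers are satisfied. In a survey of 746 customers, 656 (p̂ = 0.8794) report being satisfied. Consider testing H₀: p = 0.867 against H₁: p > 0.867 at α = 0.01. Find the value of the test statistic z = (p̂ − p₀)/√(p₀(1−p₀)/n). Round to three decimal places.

z = 0.994

p̂ = 656/746 ≈ 0.87936.
Standard error under H₀: √(0.867×0.133/746) = 0.01243.
z = (0.87936 − 0.867)/0.01243 = 0.01236/0.01243 = 0.994.
p-value = P(Z > 0.994) ≈ 0.1601. With α = 0.01, fail to reject H₀.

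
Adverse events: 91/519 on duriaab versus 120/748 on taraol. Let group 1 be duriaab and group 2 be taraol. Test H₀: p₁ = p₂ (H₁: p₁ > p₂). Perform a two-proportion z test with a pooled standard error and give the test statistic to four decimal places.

z = 0.7005

p̂₁ = 91/519 = 0.175337, p̂₂ = 120/748 = 0.160428.
Pooled p̂ = (91+120)/(519+748) = 211/1267 = 0.166535.
SE = √(p̂(1−p̂)(1/n₁+1/n₂)) = √(0.166535·0.833465·0.00326368) = √(0.000453003) = 0.021284.
z = (0.175337 − 0.160428)/0.021284 = 0.014909/0.021284 = 0.7005.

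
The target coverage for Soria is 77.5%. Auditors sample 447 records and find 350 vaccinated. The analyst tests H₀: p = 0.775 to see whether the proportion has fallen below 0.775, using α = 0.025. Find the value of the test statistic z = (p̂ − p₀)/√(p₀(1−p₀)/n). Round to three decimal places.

z = 0.405

p̂ = 350/447 ≈ 0.78300.
Standard error under H₀: √(0.775×0.225/447) = 0.01975.
z = (0.78300 − 0.775)/0.01975 = 0.00800/0.01975 = 0.405.
p-value = P(Z < 0.405) ≈ 0.6572; since p > α = 0.025, fail to reject H₀.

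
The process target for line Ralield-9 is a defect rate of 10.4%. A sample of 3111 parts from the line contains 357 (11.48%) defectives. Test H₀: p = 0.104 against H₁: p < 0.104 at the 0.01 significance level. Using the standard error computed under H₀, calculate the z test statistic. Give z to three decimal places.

p̂ = 357/3111 ≈ 0.11475.
Under H₀, SE = √(0.104·0.896/3111) = √(2.99531e-05) = 0.00547.
z = (0.11475 − 0.104)/0.00547 = 0.01075/0.00547 = 1.965.
p-value = P(Z < 1.965) ≈ 0.9753; since p > α = 0.01, fail to reject H₀.

z = 1.965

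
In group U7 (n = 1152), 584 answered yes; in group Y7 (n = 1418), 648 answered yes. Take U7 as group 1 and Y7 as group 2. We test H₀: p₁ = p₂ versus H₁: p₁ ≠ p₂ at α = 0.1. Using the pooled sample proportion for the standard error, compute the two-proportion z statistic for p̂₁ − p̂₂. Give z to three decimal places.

p̂₁ = 584/1152 ≈ 0.50694, p̂₂ = 648/1418 ≈ 0.45698.
Pooled p̂ = (584+648)/(1152+1418) = 1232/2570 = 0.47938.
SE = √(p̂(1−p̂)(1/n₁+1/n₂)) = √(0.47938·0.52062·0.00157327) = √(0.000392649) = 0.01982.
z = (0.50694 − 0.45698)/0.01982 = 0.04996/0.01982 = 2.521.
p-value = 2·P(Z > 2.521) ≈ 0.0117; since p < α = 0.1, reject H₀.

z = 2.521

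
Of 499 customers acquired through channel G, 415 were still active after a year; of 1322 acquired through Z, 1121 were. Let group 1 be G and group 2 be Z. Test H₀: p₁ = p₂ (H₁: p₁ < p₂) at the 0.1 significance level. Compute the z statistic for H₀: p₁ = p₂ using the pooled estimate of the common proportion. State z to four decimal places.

p̂₁ = 415/499 = 0.831663, p̂₂ = 1121/1322 = 0.847958.
Pooled p̂ = (415+1121)/(499+1322) = 1536/1821 = 0.843493.
SE = √(p̂(1−p̂)(1/n₁+1/n₂)) = √(0.843493·0.156507·0.00276044) = √(0.000364413) = 0.019090.
z = (0.831663 − 0.847958)/0.019090 = -0.016295/0.019090 = -0.8536.
p-value = P(Z < -0.854) ≈ 0.1967, so at α = 0.1 we fail to reject H₀.

z = -0.8536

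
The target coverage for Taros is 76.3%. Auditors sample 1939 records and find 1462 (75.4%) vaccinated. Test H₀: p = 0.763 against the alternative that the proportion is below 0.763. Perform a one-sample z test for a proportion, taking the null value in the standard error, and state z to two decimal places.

z = -0.93

p̂ = 1462/1939 = 0.7540.
SE = √(p₀(1−p₀)/n) = √(0.18083/1939) = 0.0097.
z = (0.7540 − 0.763)/0.0097 = -0.0090/0.0097 = -0.93.
p-value = P(Z < -0.932) ≈ 0.1756.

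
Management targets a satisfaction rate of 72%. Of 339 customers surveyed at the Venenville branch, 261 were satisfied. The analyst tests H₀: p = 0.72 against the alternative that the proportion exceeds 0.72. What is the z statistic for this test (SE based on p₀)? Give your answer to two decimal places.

p̂ = 261/339 = 0.7699.
SE = √(p₀(1−p₀)/n) = √(0.2016/339) = 0.0244.
z = (0.7699 − 0.72)/0.0244 = 0.0499/0.0244 = 2.05.

z = 2.05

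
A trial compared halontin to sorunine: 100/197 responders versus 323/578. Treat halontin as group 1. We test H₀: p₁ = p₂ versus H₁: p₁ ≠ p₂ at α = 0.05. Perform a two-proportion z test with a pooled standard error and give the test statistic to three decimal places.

p̂₁ = 100/197 = 0.50761, p̂₂ = 323/578 = 0.55882.
Pooled p̂ = (100+323)/(197+578) = 423/775 = 0.54581.
SE = √(p̂(1−p̂)(1/n₁+1/n₂)) = √(0.54581·0.45419·0.00680625) = √(0.00168728) = 0.04108.
z = (0.50761 − 0.55882)/0.04108 = -0.05121/0.04108 = -1.247.
p-value = 2·P(Z > 1.247) ≈ 0.2125; since p > α = 0.05, fail to reject H₀.

z = -1.247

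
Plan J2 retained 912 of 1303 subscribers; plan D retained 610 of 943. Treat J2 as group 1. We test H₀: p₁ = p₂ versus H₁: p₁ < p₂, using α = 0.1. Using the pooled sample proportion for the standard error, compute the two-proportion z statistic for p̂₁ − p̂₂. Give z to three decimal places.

z = 2.655

p̂₁ = 912/1303 = 0.69992, p̂₂ = 610/943 = 0.64687.
Pooled p̂ = (912+610)/(1303+943) = 1522/2246 = 0.67765.
SE = √(0.218441 × 0.00182791) = 0.01998.
z = (0.69992 − 0.64687)/0.01998 = 0.05305/0.01998 = 2.655.
p-value = P(Z < 2.655) ≈ 0.9960. With α = 0.1, fail to reject H₀.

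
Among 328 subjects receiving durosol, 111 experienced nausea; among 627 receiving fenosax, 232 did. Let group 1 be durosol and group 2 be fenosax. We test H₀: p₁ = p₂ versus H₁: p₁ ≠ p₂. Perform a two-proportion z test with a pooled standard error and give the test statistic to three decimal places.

p̂₁ = 111/328 ≈ 0.33841, p̂₂ = 232/627 ≈ 0.37002.
Pooled p̂ = (111+232)/(328+627) = 343/955 = 0.35916.
SE = √(p̂(1−p̂)(1/n₁+1/n₂)) = √(0.35916·0.64084·0.00464368) = √(0.00106881) = 0.03269.
z = (0.33841 − 0.37002)/0.03269 = -0.03161/0.03269 = -0.967.
p-value = 2·P(Z > 0.967) ≈ 0.3337.

z = -0.967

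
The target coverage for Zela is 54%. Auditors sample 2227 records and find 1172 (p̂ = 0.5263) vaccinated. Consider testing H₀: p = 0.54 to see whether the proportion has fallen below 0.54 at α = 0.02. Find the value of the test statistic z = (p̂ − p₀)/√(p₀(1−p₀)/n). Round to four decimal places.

z = -1.3002

p̂ = 1172/2227 = 0.526269.
Under H₀, SE = √(0.54·0.46/2227) = √(0.00011154) = 0.010561.
z = (0.526269 − 0.54)/0.010561 = -0.013731/0.010561 = -1.3002.
p-value = P(Z < -1.300) ≈ 0.0968. With α = 0.02, fail to reject H₀.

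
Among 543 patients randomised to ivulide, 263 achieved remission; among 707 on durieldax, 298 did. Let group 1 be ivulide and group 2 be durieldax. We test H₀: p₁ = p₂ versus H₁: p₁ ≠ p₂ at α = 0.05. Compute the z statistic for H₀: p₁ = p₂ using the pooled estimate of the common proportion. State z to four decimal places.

z = 2.2144

p̂₁ = 263/543 = 0.484346, p̂₂ = 298/707 = 0.421499.
Pooled p̂ = (263+298)/(543+707) = 561/1250 = 0.448800.
SE = √(p̂(1−p̂)(1/n₁+1/n₂)) = √(0.448800·0.551200·0.00325605) = √(0.000805476) = 0.028381.
z = (0.484346 − 0.421499)/0.028381 = 0.062847/0.028381 = 2.2144.
p-value = 2·P(Z > 2.214) ≈ 0.0268. With α = 0.05, reject H₀.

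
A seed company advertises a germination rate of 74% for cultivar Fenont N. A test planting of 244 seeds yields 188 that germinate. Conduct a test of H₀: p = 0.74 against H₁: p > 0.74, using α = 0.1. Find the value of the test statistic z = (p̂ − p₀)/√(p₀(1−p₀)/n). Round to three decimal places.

z = 1.086

p̂ = 188/244 = 0.77049.
SE = √(p₀(1−p₀)/n) = √(0.1924/244) = 0.02808.
z = (0.77049 − 0.74)/0.02808 = 0.03049/0.02808 = 1.086.
p-value = P(Z > 1.086) ≈ 0.1388; since p > α = 0.1, fail to reject H₀.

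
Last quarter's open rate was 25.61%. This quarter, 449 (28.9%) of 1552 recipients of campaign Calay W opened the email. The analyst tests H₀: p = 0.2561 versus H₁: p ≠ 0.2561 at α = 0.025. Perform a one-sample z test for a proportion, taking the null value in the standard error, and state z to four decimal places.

p̂ = 449/1552 ≈ 0.2893041.
Under H₀, SE = √(0.2561·0.7439/1552) = √(0.000122753) = 0.0110794.
z = (0.2893041 − 0.2561)/0.0110794 = 0.0332041/0.0110794 = 2.9969.
Two-sided p-value ≈ 2·Φ(−2.997) = 0.0027. With α = 0.025, reject H₀.

z = 2.9969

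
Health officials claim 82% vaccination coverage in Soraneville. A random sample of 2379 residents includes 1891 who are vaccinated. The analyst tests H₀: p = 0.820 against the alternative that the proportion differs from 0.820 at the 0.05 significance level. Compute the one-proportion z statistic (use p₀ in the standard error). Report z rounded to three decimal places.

p̂ = 1891/2379 = 0.794872.
Under H₀, SE = √(0.82·0.18/2379) = √(6.20429e-05) = 0.007877.
z = (0.794872 − 0.82)/0.007877 = -0.025128/0.007877 = -3.190.
p-value = 2·P(Z > 3.190) ≈ 0.0014; since p < α = 0.05, reject H₀.

z = -3.190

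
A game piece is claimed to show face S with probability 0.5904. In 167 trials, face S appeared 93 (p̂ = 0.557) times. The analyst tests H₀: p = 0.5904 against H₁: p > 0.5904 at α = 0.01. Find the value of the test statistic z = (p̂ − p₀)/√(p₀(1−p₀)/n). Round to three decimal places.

p̂ = 93/167 ≈ 0.55689.
Standard error under H₀: √(0.5904×0.4096/167) = 0.03805.
z = (0.55689 − 0.5904)/0.03805 = -0.03351/0.03805 = -0.881.
p-value = P(Z > -0.881) ≈ 0.8108; since p > α = 0.01, fail to reject H₀.

z = -0.881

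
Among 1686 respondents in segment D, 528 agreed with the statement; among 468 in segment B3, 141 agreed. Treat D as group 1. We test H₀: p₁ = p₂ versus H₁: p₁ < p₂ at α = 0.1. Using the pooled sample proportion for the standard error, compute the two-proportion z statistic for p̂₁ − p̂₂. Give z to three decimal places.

p̂₁ = 528/1686 = 0.31317, p̂₂ = 141/468 = 0.30128.
Pooled p̂ = (528+141)/(1686+468) = 669/2154 = 0.31058.
SE = √(0.214122 × 0.00272987) = 0.02418.
z = (0.31317 − 0.30128)/0.02418 = 0.01189/0.02418 = 0.492.
p-value = P(Z < 0.492) ≈ 0.6885. With α = 0.1, fail to reject H₀.

z = 0.492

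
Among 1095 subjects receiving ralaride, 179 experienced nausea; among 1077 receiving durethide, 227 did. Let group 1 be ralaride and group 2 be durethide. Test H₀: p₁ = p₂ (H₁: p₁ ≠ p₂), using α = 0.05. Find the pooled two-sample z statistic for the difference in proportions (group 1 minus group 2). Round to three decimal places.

p̂₁ = 179/1095 ≈ 0.16347, p̂₂ = 227/1077 ≈ 0.21077.
Pooled p̂ = (179+227)/(1095+1077) = 406/2172 = 0.18692.
SE = √(p̂(1−p̂)(1/n₁+1/n₂)) = √(0.18692·0.81308·0.00184175) = √(0.000279916) = 0.01673.
z = (0.16347 − 0.21077)/0.01673 = -0.04730/0.01673 = -2.827.
p-value = 2·P(Z > 2.827) ≈ 0.0047; since p < α = 0.05, reject H₀.

z = -2.827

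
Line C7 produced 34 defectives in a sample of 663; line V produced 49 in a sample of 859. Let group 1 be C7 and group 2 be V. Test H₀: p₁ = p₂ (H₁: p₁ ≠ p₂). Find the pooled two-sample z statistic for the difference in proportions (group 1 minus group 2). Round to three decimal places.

z = -0.491

p̂₁ = 34/663 ≈ 0.05128, p̂₂ = 49/859 ≈ 0.05704.
Pooled p̂ = (34+49)/(663+859) = 83/1522 = 0.05453.
SE = √(p̂(1−p̂)(1/n₁+1/n₂)) = √(0.05453·0.94547·0.00267244) = √(0.00013779) = 0.01174.
z = (0.05128 − 0.05704)/0.01174 = -0.00576/0.01174 = -0.491.
p-value = 2·P(Z > 0.491) ≈ 0.6236.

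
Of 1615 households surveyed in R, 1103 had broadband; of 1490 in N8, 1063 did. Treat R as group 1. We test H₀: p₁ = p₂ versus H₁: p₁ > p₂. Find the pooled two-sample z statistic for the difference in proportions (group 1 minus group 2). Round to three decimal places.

p̂₁ = 1103/1615 ≈ 0.682972, p̂₂ = 1063/1490 ≈ 0.713423.
Pooled p̂ = (1103+1063)/(1615+1490) = 2166/3105 = 0.697585.
SE = √(p̂(1−p̂)(1/n₁+1/n₂)) = √(0.697585·0.302415·0.00129034) = √(0.00027221) = 0.016499.
z = (0.682972 − 0.713423)/0.016499 = -0.030451/0.016499 = -1.846.
p-value = P(Z > -1.846) ≈ 0.9675.

z = -1.846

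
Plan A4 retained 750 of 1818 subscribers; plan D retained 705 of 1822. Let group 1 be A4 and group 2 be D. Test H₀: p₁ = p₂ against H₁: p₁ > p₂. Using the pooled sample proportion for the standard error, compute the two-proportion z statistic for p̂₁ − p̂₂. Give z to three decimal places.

p̂₁ = 750/1818 = 0.412541, p̂₂ = 705/1822 = 0.386937.
Pooled p̂ = (750+705)/(1818+1822) = 1455/3640 = 0.399725.
SE = √(0.239945 × 0.0010989) = 0.016238.
z = (0.412541 − 0.386937)/0.016238 = 0.025604/0.016238 = 1.577.

z = 1.577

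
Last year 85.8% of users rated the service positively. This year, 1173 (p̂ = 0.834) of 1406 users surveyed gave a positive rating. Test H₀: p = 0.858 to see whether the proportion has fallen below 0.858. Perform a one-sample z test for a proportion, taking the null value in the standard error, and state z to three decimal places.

p̂ = 1173/1406 = 0.83428.
SE = √(p₀(1−p₀)/n) = √(0.12184/1406) = 0.00931.
z = (0.83428 − 0.858)/0.00931 = -0.02372/0.00931 = -2.548.
p-value = P(Z < -2.548) ≈ 0.0054.

z = -2.548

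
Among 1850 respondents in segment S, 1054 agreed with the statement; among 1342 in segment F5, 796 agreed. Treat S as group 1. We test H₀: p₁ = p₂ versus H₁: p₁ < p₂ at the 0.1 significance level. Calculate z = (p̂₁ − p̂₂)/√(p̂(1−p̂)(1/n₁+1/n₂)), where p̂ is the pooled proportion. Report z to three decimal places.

p̂₁ = 1054/1850 ≈ 0.56973, p̂₂ = 796/1342 ≈ 0.59314.
Pooled p̂ = (1054+796)/(1850+1342) = 1850/3192 = 0.57957.
SE = √(p̂(1−p̂)(1/n₁+1/n₂)) = √(0.57957·0.42043·0.0012857) = √(0.000313283) = 0.01770.
z = (0.56973 − 0.59314)/0.01770 = -0.02341/0.01770 = -1.323.
p-value = P(Z < -1.323) ≈ 0.0929, so at α = 0.1 we reject H₀.

z = -1.323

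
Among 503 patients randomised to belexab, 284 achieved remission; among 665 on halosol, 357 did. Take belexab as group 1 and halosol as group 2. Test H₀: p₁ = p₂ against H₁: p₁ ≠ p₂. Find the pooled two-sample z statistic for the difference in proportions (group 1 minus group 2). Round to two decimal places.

z = 0.94

p̂₁ = 284/503 ≈ 0.56461, p̂₂ = 357/665 ≈ 0.53684.
Pooled p̂ = (284+357)/(503+665) = 641/1168 = 0.54880.
SE = √(p̂(1−p̂)(1/n₁+1/n₂)) = √(0.54880·0.45120·0.00349183) = √(0.000864642) = 0.02940.
z = (0.56461 − 0.53684)/0.02940 = 0.02777/0.02940 = 0.94.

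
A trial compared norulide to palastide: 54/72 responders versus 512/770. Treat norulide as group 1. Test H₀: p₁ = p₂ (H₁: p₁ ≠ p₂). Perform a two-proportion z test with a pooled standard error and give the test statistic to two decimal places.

p̂₁ = 54/72 ≈ 0.7500, p̂₂ = 512/770 ≈ 0.6649.
Pooled p̂ = (54+512)/(72+770) = 566/842 = 0.6722.
SE = √(0.220344 × 0.0151876) = 0.0578.
z = (0.7500 − 0.6649)/0.0578 = 0.0851/0.0578 = 1.47.
Two-sided p-value ≈ 2·Φ(−1.470) = 0.1414.

z = 1.47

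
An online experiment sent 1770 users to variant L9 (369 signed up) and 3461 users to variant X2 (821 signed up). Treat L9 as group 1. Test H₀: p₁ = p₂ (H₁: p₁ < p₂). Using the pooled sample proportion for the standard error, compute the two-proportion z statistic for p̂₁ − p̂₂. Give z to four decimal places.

p̂₁ = 369/1770 ≈ 0.208475, p̂₂ = 821/3461 ≈ 0.237215.
Pooled p̂ = (369+821)/(1770+3461) = 1190/5231 = 0.227490.
SE = √(0.175738 × 0.000853906) = 0.012250.
z = (0.208475 − 0.237215)/0.012250 = -0.028740/0.012250 = -2.3461.
p-value = P(Z < -2.346) ≈ 0.0095.

z = -2.3461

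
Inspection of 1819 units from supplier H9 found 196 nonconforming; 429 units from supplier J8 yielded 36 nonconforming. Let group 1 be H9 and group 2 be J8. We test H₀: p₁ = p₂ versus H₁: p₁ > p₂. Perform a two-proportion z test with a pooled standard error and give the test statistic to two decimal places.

z = 1.46

p̂₁ = 196/1819 ≈ 0.10775, p̂₂ = 36/429 ≈ 0.08392.
Pooled p̂ = (196+36)/(1819+429) = 232/2248 = 0.10320.
SE = √(0.092552 × 0.00288075) = 0.01633.
z = (0.10775 − 0.08392)/0.01633 = 0.02383/0.01633 = 1.46.
p-value = P(Z > 1.460) ≈ 0.0722.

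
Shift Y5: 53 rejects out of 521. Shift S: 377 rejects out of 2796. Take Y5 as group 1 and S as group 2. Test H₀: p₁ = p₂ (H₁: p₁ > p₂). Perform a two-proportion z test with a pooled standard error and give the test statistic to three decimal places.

z = -2.066

p̂₁ = 53/521 = 0.10173, p̂₂ = 377/2796 = 0.13484.
Pooled p̂ = (53+377)/(521+2796) = 430/3317 = 0.12964.
SE = √(0.11283 × 0.00227704) = 0.01603.
z = (0.10173 − 0.13484)/0.01603 = -0.03311/0.01603 = -2.066.
p-value = P(Z > -2.066) ≈ 0.9806.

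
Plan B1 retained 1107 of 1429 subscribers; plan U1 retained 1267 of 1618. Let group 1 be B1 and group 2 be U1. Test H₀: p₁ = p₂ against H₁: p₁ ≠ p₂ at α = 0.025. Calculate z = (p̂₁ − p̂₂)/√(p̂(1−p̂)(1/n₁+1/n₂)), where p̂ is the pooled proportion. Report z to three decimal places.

z = -0.558

p̂₁ = 1107/1429 ≈ 0.77467, p̂₂ = 1267/1618 ≈ 0.78307.
Pooled p̂ = (1107+1267)/(1429+1618) = 2374/3047 = 0.77913.
SE = √(p̂(1−p̂)(1/n₁+1/n₂)) = √(0.77913·0.22087·0.00131784) = √(0.000226784) = 0.01506.
z = (0.77467 − 0.78307)/0.01506 = -0.00840/0.01506 = -0.558.
p-value = 2·P(Z > 0.558) ≈ 0.5771. With α = 0.025, fail to reject H₀.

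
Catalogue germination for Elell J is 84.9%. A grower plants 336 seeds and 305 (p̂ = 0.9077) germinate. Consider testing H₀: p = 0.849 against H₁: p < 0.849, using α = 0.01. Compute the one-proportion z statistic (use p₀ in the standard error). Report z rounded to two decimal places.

z = 3.01

p̂ = 305/336 ≈ 0.9077.
Under H₀, SE = √(0.849·0.151/336) = √(0.000381545) = 0.0195.
z = (0.9077 − 0.849)/0.0195 = 0.0587/0.0195 = 3.01.
p-value = P(Z < 3.007) ≈ 0.9987. With α = 0.01, fail to reject H₀.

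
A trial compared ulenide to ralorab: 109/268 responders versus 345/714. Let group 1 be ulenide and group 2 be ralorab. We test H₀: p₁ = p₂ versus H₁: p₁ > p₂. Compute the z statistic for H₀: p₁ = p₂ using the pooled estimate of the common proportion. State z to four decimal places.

z = -2.1412

p̂₁ = 109/268 = 0.406716, p̂₂ = 345/714 = 0.483193.
Pooled p̂ = (109+345)/(268+714) = 454/982 = 0.462322.
SE = √(p̂(1−p̂)(1/n₁+1/n₂)) = √(0.462322·0.537678·0.0051319) = √(0.00127569) = 0.035717.
z = (0.406716 − 0.483193)/0.035717 = -0.076477/0.035717 = -2.1412.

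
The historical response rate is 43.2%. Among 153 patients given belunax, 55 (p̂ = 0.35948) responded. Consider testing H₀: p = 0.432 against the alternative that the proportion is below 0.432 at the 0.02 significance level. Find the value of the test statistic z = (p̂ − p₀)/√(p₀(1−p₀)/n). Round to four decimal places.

p̂ = 55/153 = 0.359477.
Standard error under H₀: √(0.432×0.568/153) = 0.040047.
z = (0.359477 − 0.432)/0.040047 = -0.072523/0.040047 = -1.8109.
p-value = P(Z < -1.811) ≈ 0.0351. With α = 0.02, fail to reject H₀.

z = -1.8109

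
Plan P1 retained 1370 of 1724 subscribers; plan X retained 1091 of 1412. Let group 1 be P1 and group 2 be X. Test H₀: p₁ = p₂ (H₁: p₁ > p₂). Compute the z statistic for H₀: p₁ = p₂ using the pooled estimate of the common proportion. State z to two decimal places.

p̂₁ = 1370/1724 ≈ 0.7947, p̂₂ = 1091/1412 ≈ 0.7727.
Pooled p̂ = (1370+1091)/(1724+1412) = 2461/3136 = 0.7848.
SE = √(0.168913 × 0.00128826) = 0.0148.
z = (0.7947 − 0.7727)/0.0148 = 0.0220/0.0148 = 1.49.
p-value = P(Z > 1.491) ≈ 0.0679.

z = 1.49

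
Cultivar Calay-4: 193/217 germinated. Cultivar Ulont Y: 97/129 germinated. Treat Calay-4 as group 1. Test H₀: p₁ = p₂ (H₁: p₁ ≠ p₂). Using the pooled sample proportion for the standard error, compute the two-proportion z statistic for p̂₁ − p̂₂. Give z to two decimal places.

p̂₁ = 193/217 ≈ 0.8894, p̂₂ = 97/129 ≈ 0.7519.
Pooled p̂ = (193+97)/(217+129) = 290/346 = 0.8382.
SE = √(0.135654 × 0.0123602) = 0.0409.
z = (0.8894 − 0.7519)/0.0409 = 0.1375/0.0409 = 3.36.

z = 3.36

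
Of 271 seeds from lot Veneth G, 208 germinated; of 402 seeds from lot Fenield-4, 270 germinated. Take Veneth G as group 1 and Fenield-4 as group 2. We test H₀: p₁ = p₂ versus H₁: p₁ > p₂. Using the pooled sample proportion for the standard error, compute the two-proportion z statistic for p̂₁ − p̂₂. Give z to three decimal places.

p̂₁ = 208/271 ≈ 0.76753, p̂₂ = 270/402 ≈ 0.67164.
Pooled p̂ = (208+270)/(271+402) = 478/673 = 0.71025.
SE = √(p̂(1−p̂)(1/n₁+1/n₂)) = √(0.71025·0.28975·0.0061776) = √(0.00127131) = 0.03566.
z = (0.76753 − 0.67164)/0.03566 = 0.09589/0.03566 = 2.689.
p-value = P(Z > 2.689) ≈ 0.0036.

z = 2.689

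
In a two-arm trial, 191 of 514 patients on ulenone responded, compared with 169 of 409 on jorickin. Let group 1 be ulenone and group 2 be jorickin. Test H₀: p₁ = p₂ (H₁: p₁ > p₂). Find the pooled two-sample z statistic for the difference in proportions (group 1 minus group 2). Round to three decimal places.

z = -1.287

p̂₁ = 191/514 = 0.37160, p̂₂ = 169/409 = 0.41320.
Pooled p̂ = (191+169)/(514+409) = 360/923 = 0.39003.
SE = √(0.237907 × 0.00439051) = 0.03232.
z = (0.37160 − 0.41320)/0.03232 = -0.04160/0.03232 = -1.287.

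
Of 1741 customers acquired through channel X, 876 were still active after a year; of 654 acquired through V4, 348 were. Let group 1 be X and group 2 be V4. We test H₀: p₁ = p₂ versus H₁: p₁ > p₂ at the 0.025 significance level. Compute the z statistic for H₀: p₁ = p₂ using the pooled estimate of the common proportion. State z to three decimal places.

p̂₁ = 876/1741 = 0.50316, p̂₂ = 348/654 = 0.53211.
Pooled p̂ = (876+348)/(1741+654) = 1224/2395 = 0.51106.
SE = √(p̂(1−p̂)(1/n₁+1/n₂)) = √(0.51106·0.48894·0.00210343) = √(0.000525601) = 0.02293.
z = (0.50316 − 0.53211)/0.02293 = -0.02895/0.02293 = -1.263.
p-value = P(Z > -1.263) ≈ 0.8967, so at α = 0.025 we fail to reject H₀.

z = -1.263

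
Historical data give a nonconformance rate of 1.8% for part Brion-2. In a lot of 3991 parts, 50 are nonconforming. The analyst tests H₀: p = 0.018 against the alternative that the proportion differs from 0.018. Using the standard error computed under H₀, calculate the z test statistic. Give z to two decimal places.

p̂ = 50/3991 ≈ 0.01253.
Standard error under H₀: √(0.018×0.982/3991) = 0.00210.
z = (0.01253 − 0.018)/0.00210 = -0.00547/0.00210 = -2.60.

z = -2.60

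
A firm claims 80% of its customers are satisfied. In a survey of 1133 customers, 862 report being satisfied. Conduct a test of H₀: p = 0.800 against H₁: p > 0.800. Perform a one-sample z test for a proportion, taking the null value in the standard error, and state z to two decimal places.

p̂ = 862/1133 ≈ 0.76081.
Standard error under H₀: √(0.8×0.2/1133) = 0.01188.
z = (0.76081 − 0.8)/0.01188 = -0.03919/0.01188 = -3.30.
p-value = P(Z > -3.298) ≈ 0.9995.

z = -3.30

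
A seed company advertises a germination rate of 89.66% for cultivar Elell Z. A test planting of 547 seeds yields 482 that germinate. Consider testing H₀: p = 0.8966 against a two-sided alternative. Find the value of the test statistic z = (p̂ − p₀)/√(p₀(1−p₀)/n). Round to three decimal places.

p̂ = 482/547 = 0.88117.
Under H₀, SE = √(0.8966·0.1034/547) = √(0.000169485) = 0.01302.
z = (0.88117 − 0.8966)/0.01302 = -0.01543/0.01302 = -1.185.
Two-sided p-value ≈ 2·Φ(−1.185) = 0.2359.

z = -1.185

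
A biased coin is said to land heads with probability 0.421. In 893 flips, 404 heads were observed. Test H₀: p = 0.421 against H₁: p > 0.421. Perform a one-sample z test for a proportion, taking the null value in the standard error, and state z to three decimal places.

p̂ = 404/893 = 0.45241.
Standard error under H₀: √(0.421×0.579/893) = 0.01652.
z = (0.45241 − 0.421)/0.01652 = 0.03141/0.01652 = 1.901.
p-value = P(Z > 1.901) ≈ 0.0287.

z = 1.901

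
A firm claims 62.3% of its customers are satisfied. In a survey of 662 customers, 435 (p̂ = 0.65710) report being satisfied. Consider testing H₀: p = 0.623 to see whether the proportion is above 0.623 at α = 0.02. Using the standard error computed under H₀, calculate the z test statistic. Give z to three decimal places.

z = 1.810

p̂ = 435/662 = 0.65710.
SE = √(p₀(1−p₀)/n) = √(0.23487/662) = 0.01884.
z = (0.65710 − 0.623)/0.01884 = 0.03410/0.01884 = 1.810.
p-value = P(Z > 1.810) ≈ 0.0351. With α = 0.02, fail to reject H₀.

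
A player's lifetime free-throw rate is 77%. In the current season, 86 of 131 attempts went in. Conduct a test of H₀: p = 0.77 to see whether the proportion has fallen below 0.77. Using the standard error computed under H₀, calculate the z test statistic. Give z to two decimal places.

z = -3.09

p̂ = 86/131 ≈ 0.65649.
SE = √(p₀(1−p₀)/n) = √(0.1771/131) = 0.03677.
z = (0.65649 − 0.77)/0.03677 = -0.11351/0.03677 = -3.09.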